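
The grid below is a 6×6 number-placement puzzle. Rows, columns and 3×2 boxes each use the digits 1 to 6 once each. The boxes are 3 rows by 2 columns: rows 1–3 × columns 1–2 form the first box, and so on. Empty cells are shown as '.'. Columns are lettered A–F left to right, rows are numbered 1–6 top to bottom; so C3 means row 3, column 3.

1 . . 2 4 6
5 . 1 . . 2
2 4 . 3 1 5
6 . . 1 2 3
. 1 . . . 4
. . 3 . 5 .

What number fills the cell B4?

B1 = 3: row 1 has {1,2,4,6}; col 2 has {1,4}; box has {1,2,4,5} → only 3 remains.
C1 = 5: row 1 has {1,2,3,4,6}; col 3 has {1,3}; box has {1,2,3} → only 5 remains.
B2 = 6: row 2 has {1,2,5}; col 2 has {1,3,4}; box has {1,2,3,4,5} → only 6 remains.
D2 = 4: row 2 has {1,2,5,6}; col 4 has {1,2,3}; box has {1,2,3,5} → only 4 remains.
E2 = 3: row 2 has {1,2,4,5,6}; col 5 has {1,2,4,5}; box has {1,2,4,5,6} → only 3 remains.
C3 = 6: row 3 has {1,2,3,4,5}; col 3 has {1,3,5}; box has {1,2,3,4,5} → only 6 remains.
B4 = 5: row 4 has {1,2,3,6}; col 2 has {1,3,4,6}; box has {1,6} → only 5 remains.

5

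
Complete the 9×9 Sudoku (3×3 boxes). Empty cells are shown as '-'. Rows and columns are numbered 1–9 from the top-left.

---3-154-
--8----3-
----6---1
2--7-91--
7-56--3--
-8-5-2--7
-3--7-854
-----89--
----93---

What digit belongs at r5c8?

2

r5c6 = 4 (sole candidate).
r7c6 = 6 (sole candidate).
r4c9 = 5 (hidden single in row 4).
r8c9 = 3 (hidden single in row 8).
r9c1 = 8 (hidden single in row 9).
r9c2 = 5 (hidden single in row 9).
r8c5 = 5 (hidden single in row 8).
r3c4 = 8 (hidden single in column 4).
r1c5 = 2 (sole candidate).
r2c5 = 4 (sole candidate).
r2c4 = 9 (sole candidate).
r1c9 = 8 (hidden single in row 1).
r6c7 = 4 (hidden single in column 7).
r5c9 = 9 (hidden single in column 9).
r5c2 = 1 (sole candidate).
r5c5 = 8 (sole candidate).
r5c8 = 2: row 5 has {1,3,4,5,6,7,8,9}; col 8 has {3,4,5}; box has {1,3,4,5,7,9} → only 2 remains.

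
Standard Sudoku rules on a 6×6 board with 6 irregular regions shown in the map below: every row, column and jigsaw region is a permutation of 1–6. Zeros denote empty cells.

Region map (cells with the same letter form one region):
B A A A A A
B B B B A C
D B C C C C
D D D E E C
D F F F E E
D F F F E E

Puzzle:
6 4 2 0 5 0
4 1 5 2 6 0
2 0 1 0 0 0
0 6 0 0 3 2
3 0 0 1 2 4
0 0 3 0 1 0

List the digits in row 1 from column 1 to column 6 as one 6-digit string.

642351

row 1, column 4 = 3: row 1 has {2,4,5,6}; col 4 has {1,2}; region has {2,4,5,6} → only 3 remains.
row 1, column 6 = 1: row 1 has {2,3,4,5,6}; col 6 has {2,4}; region has {2,3,4,5,6} → only 1 remains.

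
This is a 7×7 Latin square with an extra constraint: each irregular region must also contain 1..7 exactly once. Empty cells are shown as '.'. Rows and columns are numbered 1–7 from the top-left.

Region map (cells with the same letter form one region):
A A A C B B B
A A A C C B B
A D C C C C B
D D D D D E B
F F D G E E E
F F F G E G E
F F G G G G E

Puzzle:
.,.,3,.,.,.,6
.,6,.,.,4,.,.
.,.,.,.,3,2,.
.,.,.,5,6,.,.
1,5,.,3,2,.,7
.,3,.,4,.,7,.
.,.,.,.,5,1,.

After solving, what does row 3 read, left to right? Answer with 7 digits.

7156324

R5C3 = 4 (sole candidate).
R5C6 = 6 (sole candidate).
R6C5 = 1 (sole candidate).
R6C7 = 5 (sole candidate).
R1C5 = 7 (sole candidate).
R1C4 = 1 (sole candidate).
R2C4 = 7 (sole candidate).
R3C4 = 6: row 3 has {2,3}; col 4 has {1,3,4,5,7}; region has {1,2,3,4,7} → only 6 remains.
R7C4 = 2 (sole candidate).
R3C3 = 5: row 3 has {2,3,6}; col 3 has {3,4}; region has {1,2,3,4,6,7} → only 5 remains.
R7C3 = 6 (sole candidate).
R6C3 = 2 (sole candidate).
R2C3 = 1 (sole candidate).
R4C3 = 7 (sole candidate).
R6C1 = 6 (sole candidate).
R3C2 = 1: row 3 has {2,3,5,6}; col 2 has {3,5,6}; region has {4,5,6,7} → only 1 remains.
R3C7 = 4: row 3 has {1,2,3,5,6}; col 7 has {5,6,7}; region has {6,7} → only 4 remains.
R4C2 = 2 (sole candidate).
R7C7 = 3 (sole candidate).
R1C2 = 4 (sole candidate).
R1C6 = 5 (sole candidate).
R2C6 = 3 (sole candidate).
R2C7 = 2 (sole candidate).
R3C1 = 7: row 3 has {1,2,3,4,5,6}; col 1 has {1,6}; region has {1,3,4,6} → only 7 remains.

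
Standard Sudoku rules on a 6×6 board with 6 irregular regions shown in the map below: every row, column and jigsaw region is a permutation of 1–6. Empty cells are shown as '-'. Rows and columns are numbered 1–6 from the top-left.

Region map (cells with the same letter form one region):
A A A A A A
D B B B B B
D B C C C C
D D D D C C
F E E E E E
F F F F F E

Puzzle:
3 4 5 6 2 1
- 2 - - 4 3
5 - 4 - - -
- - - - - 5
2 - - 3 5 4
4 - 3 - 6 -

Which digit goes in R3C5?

3

R6C6 = 2: row 6 has {3,4,6}; col 6 has {1,3,4,5}; region has {3,4,5} → only 2 remains.
R3C6 = 6: row 3 has {4,5}; col 6 has {1,2,3,4,5}; region has {4,5} → only 6 remains.
R3C2 = 1: row 3 has {4,5,6}; col 2 has {2,4}; region has {2,3,4} → only 1 remains.
R3C4 = 2: row 3 has {1,4,5,6}; col 4 has {3,6}; region has {4,5,6} → only 2 remains.
R3C5 = 3: row 3 has {1,2,4,5,6}; col 5 has {2,4,5,6}; region has {2,4,5,6} → only 3 remains.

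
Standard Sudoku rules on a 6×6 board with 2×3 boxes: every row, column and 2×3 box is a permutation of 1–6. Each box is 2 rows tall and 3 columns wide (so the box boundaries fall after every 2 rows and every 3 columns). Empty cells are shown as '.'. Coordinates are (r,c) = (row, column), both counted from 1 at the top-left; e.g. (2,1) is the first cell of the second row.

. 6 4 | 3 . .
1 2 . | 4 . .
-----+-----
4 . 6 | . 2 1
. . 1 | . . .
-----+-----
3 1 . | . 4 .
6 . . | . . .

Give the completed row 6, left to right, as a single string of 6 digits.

642153

(1,1) = 5 (sole candidate).
(1,5) = 1 (sole candidate).
(1,6) = 2 (sole candidate).
(2,3) = 3 (sole candidate).
(3,4) = 5 (sole candidate).
(4,1) = 2 (sole candidate).
(4,4) = 6 (sole candidate).
(4,5) = 3 (sole candidate).
(4,6) = 4 (sole candidate).
(5,4) = 2 (sole candidate).
(6,4) = 1: row 6 has {6}; col 4 has {2,3,4,5,6}; box has {2,4} → only 1 remains.
(6,5) = 5: row 6 has {1,6}; col 5 has {1,2,3,4}; box has {1,2,4} → only 5 remains.
(6,6) = 3: row 6 has {1,5,6}; col 6 has {1,2,4}; box has {1,2,4,5} → only 3 remains.
(2,5) = 6 (sole candidate).
(2,6) = 5 (sole candidate).
(3,2) = 3 (sole candidate).
(4,2) = 5 (sole candidate).
(5,3) = 5 (sole candidate).
(5,6) = 6 (sole candidate).
(6,2) = 4: row 6 has {1,3,5,6}; col 2 has {1,2,3,5,6}; box has {1,3,5,6} → only 4 remains.
(6,3) = 2: row 6 has {1,3,4,5,6}; col 3 has {1,3,4,5,6}; box has {1,3,4,5,6} → only 2 remains.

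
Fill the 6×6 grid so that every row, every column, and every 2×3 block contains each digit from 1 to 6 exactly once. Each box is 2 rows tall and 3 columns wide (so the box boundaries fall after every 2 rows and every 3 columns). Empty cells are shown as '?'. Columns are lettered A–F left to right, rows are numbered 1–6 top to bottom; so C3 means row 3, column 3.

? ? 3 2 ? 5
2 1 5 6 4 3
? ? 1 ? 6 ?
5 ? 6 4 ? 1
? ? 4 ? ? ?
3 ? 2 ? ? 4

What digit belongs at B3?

3

E1 = 1 (sole candidate).
A3 = 4 (sole candidate).
F3 = 2 (sole candidate).
E4 = 3 (sole candidate).
F5 = 6 (sole candidate).
E6 = 5 (sole candidate).
A1 = 6 (sole candidate).
B1 = 4 (sole candidate).
B3 = 3: row 3 has {1,2,4,6}; col 2 has {1,4}; box has {1,4,5,6} → only 3 remains.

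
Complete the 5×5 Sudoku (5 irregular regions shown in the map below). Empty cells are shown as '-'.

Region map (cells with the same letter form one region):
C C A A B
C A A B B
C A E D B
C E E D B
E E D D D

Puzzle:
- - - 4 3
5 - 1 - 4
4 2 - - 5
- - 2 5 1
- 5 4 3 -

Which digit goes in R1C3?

5

R1C2 = 1 (sole candidate).
R1C3 = 5: row 1 has {1,3,4}; col 3 has {1,2,4}; region has {1,2,4} → only 5 remains.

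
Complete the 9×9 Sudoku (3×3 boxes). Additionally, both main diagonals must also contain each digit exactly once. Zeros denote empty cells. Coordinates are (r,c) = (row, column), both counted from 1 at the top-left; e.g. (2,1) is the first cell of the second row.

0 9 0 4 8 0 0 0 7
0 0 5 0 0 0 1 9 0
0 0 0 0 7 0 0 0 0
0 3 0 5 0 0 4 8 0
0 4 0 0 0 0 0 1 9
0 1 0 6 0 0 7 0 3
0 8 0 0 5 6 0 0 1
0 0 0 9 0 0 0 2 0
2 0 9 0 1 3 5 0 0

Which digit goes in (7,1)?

(2,6) = 2: row 2 has {1,5,9}; col 6 has {3,6}; box has {4,7,8} → only 2 remains.
(4,6) = 1: row 4 has {3,4,5,8}; col 6 has {2,3,6}; box has {5,6}; anti-diagonal has {2,6,7,9} → only 1 remains.
(5,5) = 3: row 5 has {1,4,9}; col 5 has {1,5,7,8}; box has {1,5,6}; main diagonal has {2,5}; anti-diagonal has {1,2,6,7,9} → only 3 remains.
(6,8) = 5: row 6 has {1,3,6,7}; col 8 has {1,2,8,9}; box has {1,3,4,7,8,9} → only 5 remains.
(7,3) = 4: row 7 has {1,5,6,8}; col 3 has {5,9}; box has {2,8,9}; anti-diagonal has {1,2,3,6,7,9} → only 4 remains.
(7,7) = 9: row 7 has {1,4,5,6,8}; col 7 has {1,4,5,7}; box has {1,2,5}; main diagonal has {2,3,5} → only 9 remains.
(8,2) = 5: row 8 has {2,9}; col 2 has {1,3,4,8,9}; box has {2,4,8,9}; anti-diagonal has {1,2,3,4,6,7,9} → only 5 remains.
(8,5) = 4: row 8 has {2,5,9}; col 5 has {1,3,5,7,8}; box has {1,3,5,6,9} → only 4 remains.
(1,6) = 5: row 1 has {4,7,8,9}; col 6 has {1,2,3,6}; box has {2,4,7,8} → only 5 remains.
(2,4) = 3: row 2 has {1,2,5,9}; col 4 has {4,5,6,9}; box has {2,4,5,7,8} → only 3 remains.
(2,5) = 6: row 2 has {1,2,3,5,9}; col 5 has {1,3,4,5,7,8}; box has {2,3,4,5,7,8} → only 6 remains.
(3,4) = 1: row 3 has {7}; col 4 has {3,4,5,6,9}; box has {2,3,4,5,6,7,8} → only 1 remains.
(3,6) = 9: row 3 has {1,7}; col 6 has {1,2,3,5,6}; box has {1,2,3,4,5,6,7,8} → only 9 remains.
(3,7) = 8: row 3 has {1,7,9}; col 7 has {1,4,5,7,9}; box has {1,7,9}; anti-diagonal has {1,2,3,4,5,6,7,9} → only 8 remains.
(2,2) = 7: row 2 has {1,2,3,5,6,9}; col 2 has {1,3,4,5,8,9}; box has {5,9}; main diagonal has {2,3,5,9} → only 7 remains.
(2,9) = 4: row 2 has {1,2,3,5,6,7,9}; col 9 has {1,3,7,9}; box has {1,7,8,9} → only 4 remains.
(3,3) = 6: row 3 has {1,7,8,9}; col 3 has {4,5,9}; box has {5,7,9}; main diagonal has {2,3,5,7,9} → only 6 remains.
(3,8) = 3: row 3 has {1,6,7,8,9}; col 8 has {1,2,5,8,9}; box has {1,4,7,8,9} → only 3 remains.
(7,8) = 7: row 7 has {1,4,5,6,8,9}; col 8 has {1,2,3,5,8,9}; box has {1,2,5,9} → only 7 remains.
(9,2) = 6: row 9 has {1,2,3,5,9}; col 2 has {1,3,4,5,7,8,9}; box has {2,4,5,8,9} → only 6 remains.
(9,8) = 4: row 9 has {1,2,3,5,6,9}; col 8 has {1,2,3,5,7,8,9}; box has {1,2,5,7,9} → only 4 remains.
(9,9) = 8: row 9 has {1,2,3,4,5,6,9}; col 9 has {1,3,4,7,9}; box has {1,2,4,5,7,9}; main diagonal has {2,3,5,6,7,9} → only 8 remains.
(1,1) = 1: row 1 has {4,5,7,8,9}; col 1 has {2}; box has {5,6,7,9}; main diagonal has {2,3,5,6,7,8,9} → only 1 remains.
(1,8) = 6: row 1 has {1,4,5,7,8,9}; col 8 has {1,2,3,4,5,7,8,9}; box has {1,3,4,7,8,9} → only 6 remains.
(2,1) = 8: row 2 has {1,2,3,4,5,6,7,9}; col 1 has {1,2}; box has {1,5,6,7,9} → only 8 remains.
(3,1) = 4: row 3 has {1,3,6,7,8,9}; col 1 has {1,2,8}; box has {1,5,6,7,8,9} → only 4 remains.
(3,2) = 2: row 3 has {1,3,4,6,7,8,9}; col 2 has {1,3,4,5,6,7,8,9}; box has {1,4,5,6,7,8,9} → only 2 remains.
(3,9) = 5: row 3 has {1,2,3,4,6,7,8,9}; col 9 has {1,3,4,7,8,9}; box has {1,3,4,6,7,8,9} → only 5 remains.
(6,1) = 9: row 6 has {1,3,5,6,7}; col 1 has {1,2,4,8}; box has {1,3,4} → only 9 remains.
(6,5) = 2: row 6 has {1,3,5,6,7,9}; col 5 has {1,3,4,5,6,7,8}; box has {1,3,5,6} → only 2 remains.
(6,6) = 4: row 6 has {1,2,3,5,6,7,9}; col 6 has {1,2,3,5,6,9}; box has {1,2,3,5,6}; main diagonal has {1,2,3,5,6,7,8,9} → only 4 remains.
(7,1) = 3: row 7 has {1,4,5,6,7,8,9}; col 1 has {1,2,4,8,9}; box has {2,4,5,6,8,9} → only 3 remains.

3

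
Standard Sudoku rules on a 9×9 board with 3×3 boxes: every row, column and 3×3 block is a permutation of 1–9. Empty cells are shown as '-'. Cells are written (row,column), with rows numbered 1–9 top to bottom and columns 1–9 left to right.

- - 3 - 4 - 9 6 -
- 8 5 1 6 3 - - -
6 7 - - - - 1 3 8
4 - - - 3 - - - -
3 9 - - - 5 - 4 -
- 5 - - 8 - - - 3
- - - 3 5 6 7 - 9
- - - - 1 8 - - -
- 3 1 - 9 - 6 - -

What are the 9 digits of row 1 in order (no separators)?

(3,5) = 2: row 3 has {1,3,6,7,8}; col 5 has {1,3,4,5,6,8,9}; box has {1,3,4,6} → only 2 remains.
(3,6) = 9: row 3 has {1,2,3,6,7,8}; col 6 has {3,5,6,8}; box has {1,2,3,4,6} → only 9 remains.
(5,5) = 7: row 5 has {3,4,5,9}; col 5 has {1,2,3,4,5,6,8,9}; box has {3,5,8} → only 7 remains.
(6,7) = 2: row 6 has {3,5,8}; col 7 has {1,6,7,9}; box has {3,4} → only 2 remains.
(1,6) = 7: row 1 has {3,4,6,9}; col 6 has {3,5,6,8,9}; box has {1,2,3,4,6,9} → only 7 remains.
(2,7) = 4: row 2 has {1,3,5,6,8}; col 7 has {1,2,6,7,9}; box has {1,3,6,8,9} → only 4 remains.
(3,3) = 4: row 3 has {1,2,3,6,7,8,9}; col 3 has {1,3,5}; box has {3,5,6,7,8} → only 4 remains.
(3,4) = 5: row 3 has {1,2,3,4,6,7,8,9}; col 4 has {1,3}; box has {1,2,3,4,6,7,9} → only 5 remains.
(5,7) = 8: row 5 has {3,4,5,7,9}; col 7 has {1,2,4,6,7,9}; box has {2,3,4} → only 8 remains.
(1,4) = 8: row 1 has {3,4,6,7,9}; col 4 has {1,3,5}; box has {1,2,3,4,5,6,7,9} → only 8 remains.
(4,7) = 5: row 4 has {3,4}; col 7 has {1,2,4,6,7,8,9}; box has {2,3,4,8} → only 5 remains.
(8,7) = 3: row 8 has {1,8}; col 7 has {1,2,4,5,6,7,8,9}; box has {6,7,9} → only 3 remains.
(1,9) = 5: in row 1, 5 can only go here (every other open cell in that row sees a 5).
(2,1) = 9: in row 2, 9 can only go here (every other open cell in that row sees a 9).
(4,3) = 8: in row 4, 8 can only go here (every other open cell in that row sees an 8).
(7,3) = 2: row 7 has {3,5,6,7,9}; col 3 has {1,3,4,5,8}; box has {1,3} → only 2 remains.
(5,3) = 6: row 5 has {3,4,5,7,8,9}; col 3 has {1,2,3,4,5,8}; box has {3,4,5,8,9} → only 6 remains.
(5,4) = 2: row 5 has {3,4,5,6,7,8,9}; col 4 has {1,3,5,8}; box has {3,5,7,8} → only 2 remains.
(5,9) = 1: row 5 has {2,3,4,5,6,7,8,9}; col 9 has {3,5,8,9}; box has {2,3,4,5,8} → only 1 remains.
(6,3) = 7: row 6 has {2,3,5,8}; col 3 has {1,2,3,4,5,6,8}; box has {3,4,5,6,8,9} → only 7 remains.
(6,8) = 9: row 6 has {2,3,5,7,8}; col 8 has {3,4,6}; box has {1,2,3,4,5,8} → only 9 remains.
(7,1) = 8: row 7 has {2,3,5,6,7,9}; col 1 has {3,4,6,9}; box has {1,2,3} → only 8 remains.
(7,2) = 4: row 7 has {2,3,5,6,7,8,9}; col 2 has {3,5,7,8,9}; box has {1,2,3,8} → only 4 remains.
(7,8) = 1: row 7 has {2,3,4,5,6,7,8,9}; col 8 has {3,4,6,9}; box has {3,6,7,9} → only 1 remains.
(8,2) = 6: row 8 has {1,3,8}; col 2 has {3,4,5,7,8,9}; box has {1,2,3,4,8} → only 6 remains.
(8,3) = 9: row 8 has {1,3,6,8}; col 3 has {1,2,3,4,5,6,7,8}; box has {1,2,3,4,6,8} → only 9 remains.
(4,6) = 1: row 4 has {3,4,5,8}; col 6 has {3,5,6,7,8,9}; box has {2,3,5,7,8} → only 1 remains.
(4,8) = 7: row 4 has {1,3,4,5,8}; col 8 has {1,3,4,6,9}; box has {1,2,3,4,5,8,9} → only 7 remains.
(4,9) = 6: row 4 has {1,3,4,5,7,8}; col 9 has {1,3,5,8,9}; box has {1,2,3,4,5,7,8,9} → only 6 remains.
(6,1) = 1: row 6 has {2,3,5,7,8,9}; col 1 has {3,4,6,8,9}; box has {3,4,5,6,7,8,9} → only 1 remains.
(6,6) = 4: row 6 has {1,2,3,5,7,8,9}; col 6 has {1,3,5,6,7,8,9}; box has {1,2,3,5,7,8} → only 4 remains.
(9,6) = 2: row 9 has {1,3,6,9}; col 6 has {1,3,4,5,6,7,8,9}; box has {1,3,5,6,8,9} → only 2 remains.
(9,9) = 4: row 9 has {1,2,3,6,9}; col 9 has {1,3,5,6,8,9}; box has {1,3,6,7,9} → only 4 remains.
(1,1) = 2: row 1 has {3,4,5,6,7,8,9}; col 1 has {1,3,4,6,8,9}; box has {3,4,5,6,7,8,9} → only 2 remains.
(1,2) = 1: row 1 has {2,3,4,5,6,7,8,9}; col 2 has {3,4,5,6,7,8,9}; box has {2,3,4,5,6,7,8,9} → only 1 remains.

213847965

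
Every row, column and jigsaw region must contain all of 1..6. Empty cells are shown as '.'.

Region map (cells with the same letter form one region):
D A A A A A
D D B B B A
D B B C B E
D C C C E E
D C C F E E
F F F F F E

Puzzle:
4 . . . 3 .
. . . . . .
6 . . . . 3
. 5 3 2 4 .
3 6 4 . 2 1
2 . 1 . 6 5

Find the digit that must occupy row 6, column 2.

row 3, column 4 = 1: row 3 has {3,6}; col 4 has {2}; region has {2,3,4,5,6} → only 1 remains.
row 3, column 5 = 5: row 3 has {1,3,6}; col 5 has {2,3,4,6}; region has {} → only 5 remains.
row 4, column 1 = 1: row 4 has {2,3,4,5}; col 1 has {2,3,4,6}; region has {3,4,6} → only 1 remains.
row 4, column 6 = 6: row 4 has {1,2,3,4,5}; col 6 has {1,3,5}; region has {1,2,3,4,5} → only 6 remains.
row 5, column 4 = 5: row 5 has {1,2,3,4,6}; col 4 has {1,2}; region has {1,2,6} → only 5 remains.
row 1, column 4 = 6: row 1 has {3,4}; col 4 has {1,2,5}; region has {3} → only 6 remains.
row 1, column 6 = 2: row 1 has {3,4,6}; col 6 has {1,3,5,6}; region has {3,6} → only 2 remains.
row 2, column 1 = 5: row 2 has {}; col 1 has {1,2,3,4,6}; region has {1,3,4,6} → only 5 remains.
row 2, column 2 = 2: row 2 has {5}; col 2 has {5,6}; region has {1,3,4,5,6} → only 2 remains.
row 2, column 3 = 6: row 2 has {2,5}; col 3 has {1,3,4}; region has {5} → only 6 remains.
row 2, column 5 = 1: row 2 has {2,5,6}; col 5 has {2,3,4,5,6}; region has {5,6} → only 1 remains.
row 2, column 6 = 4: row 2 has {1,2,5,6}; col 6 has {1,2,3,5,6}; region has {2,3,6} → only 4 remains.
row 3, column 2 = 4: row 3 has {1,3,5,6}; col 2 has {2,5,6}; region has {1,5,6} → only 4 remains.
row 3, column 3 = 2: row 3 has {1,3,4,5,6}; col 3 has {1,3,4,6}; region has {1,4,5,6} → only 2 remains.
row 6, column 2 = 3: row 6 has {1,2,5,6}; col 2 has {2,4,5,6}; region has {1,2,5,6} → only 3 remains.

3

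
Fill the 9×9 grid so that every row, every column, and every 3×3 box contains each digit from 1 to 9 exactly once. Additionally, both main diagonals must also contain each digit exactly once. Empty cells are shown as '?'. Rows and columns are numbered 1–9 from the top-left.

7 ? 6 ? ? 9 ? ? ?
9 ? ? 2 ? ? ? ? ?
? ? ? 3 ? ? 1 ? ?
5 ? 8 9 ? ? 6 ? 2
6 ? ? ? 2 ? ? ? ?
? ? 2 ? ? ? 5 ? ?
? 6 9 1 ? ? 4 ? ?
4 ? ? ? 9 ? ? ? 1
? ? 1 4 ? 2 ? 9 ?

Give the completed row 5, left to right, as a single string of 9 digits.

R3C3 = 5: row 3 has {1,3}; col 3 has {1,2,6,8,9}; box has {6,7,9}; main diagonal has {2,4,7,9} → only 5 remains.
R3C9 = 9: in row 3, 9 can only go here (every other open cell in that row sees a 9).
R6C2 = 9: in row 6, 9 can only go here (every other open cell in that row sees a 9).
R5C7 = 9: in row 5, 9 can only go here (every other open cell in that row sees a 9).
R8C7 = 2: in row 8, 2 can only go here (every other open cell in that row sees a 2).
R7C1 = 2: in row 7, 2 can only go here (every other open cell in that row sees a 2).
R3C1 = 8: row 3 has {1,3,5,9}; col 1 has {2,4,5,6,7,9}; box has {5,6,7,9} → only 8 remains.
R9C1 = 3: row 9 has {1,2,4,9}; col 1 has {2,4,5,6,7,8,9}; box has {1,2,4,6,9}; anti-diagonal has {1,2,9} → only 3 remains.
R6C1 = 1: row 6 has {2,5,9}; col 1 has {2,3,4,5,6,7,8,9}; box has {2,5,6,8,9} → only 1 remains.
R8C3 = 7: row 8 has {1,2,4,9}; col 3 has {1,2,5,6,8,9}; box has {1,2,3,4,6,9} → only 7 remains.
R2C2 = 1: in main diagonal, 1 can only go here (every other open cell in that diagonal sees a 1).
R1C5 = 1: in row 1, 1 can only go here (every other open cell in that row sees a 1).
R4C8 = 1: in row 4, 1 can only go here (every other open cell in that row sees a 1).
R5C6 = 1: in row 5, 1 can only go here (every other open cell in that row sees a 1).
R5C4 = 5: in row 5, 5 can only go here (every other open cell in that row sees a 5).
R1C4 = 8: row 1 has {1,6,7,9}; col 4 has {1,2,3,4,5,9}; box has {1,2,3,9} → only 8 remains.
R1C7 = 3: row 1 has {1,6,7,8,9}; col 7 has {1,2,4,5,6,9}; box has {1,9} → only 3 remains.
R8C4 = 6: row 8 has {1,2,4,7,9}; col 4 has {1,2,3,4,5,8,9}; box has {1,2,4,9} → only 6 remains.
R6C4 = 7: row 6 has {1,2,5,9}; col 4 has {1,2,3,4,5,6,8,9}; box has {1,2,5,9}; anti-diagonal has {1,2,3,9} → only 7 remains.
R4C6 = 4: row 4 has {1,2,5,6,8,9}; col 6 has {1,2,9}; box has {1,2,5,7,9}; anti-diagonal has {1,2,3,7,9} → only 4 remains.
R1C9 = 5: row 1 has {1,3,6,7,8,9}; col 9 has {1,2,9}; box has {1,3,9}; anti-diagonal has {1,2,3,4,7,9} → only 5 remains.
R4C5 = 3: row 4 has {1,2,4,5,6,8,9}; col 5 has {1,2,9}; box has {1,2,4,5,7,9} → only 3 remains.
R8C2 = 8: row 8 has {1,2,4,6,7,9}; col 2 has {1,6,9}; box has {1,2,3,4,6,7,9}; anti-diagonal has {1,2,3,4,5,7,9} → only 8 remains.
R8C8 = 3: row 8 has {1,2,4,6,7,8,9}; col 8 has {1,9}; box has {1,2,4,9}; main diagonal has {1,2,4,5,7,9} → only 3 remains.
R9C2 = 5: row 9 has {1,2,3,4,9}; col 2 has {1,6,8,9}; box has {1,2,3,4,6,7,8,9} → only 5 remains.
R2C8 = 6: row 2 has {1,2,9}; col 8 has {1,3,9}; box has {1,3,5,9}; anti-diagonal has {1,2,3,4,5,7,8,9} → only 6 remains.
R4C2 = 7: row 4 has {1,2,3,4,5,6,8,9}; col 2 has {1,5,6,8,9}; box has {1,2,5,6,8,9} → only 7 remains.
R8C6 = 5: row 8 has {1,2,3,4,6,7,8,9}; col 6 has {1,2,4,9}; box has {1,2,4,6,9} → only 5 remains.
R2C6 = 7: row 2 has {1,2,6,9}; col 6 has {1,2,4,5,9}; box has {1,2,3,8,9} → only 7 remains.
R2C7 = 8: row 2 has {1,2,6,7,9}; col 7 has {1,2,3,4,5,6,9}; box has {1,3,5,6,9} → only 8 remains.
R2C9 = 4: row 2 has {1,2,6,7,8,9}; col 9 has {1,2,5,9}; box has {1,3,5,6,8,9} → only 4 remains.
R3C6 = 6: row 3 has {1,3,5,8,9}; col 6 has {1,2,4,5,7,9}; box has {1,2,3,7,8,9} → only 6 remains.
R6C6 = 8: row 6 has {1,2,5,7,9}; col 6 has {1,2,4,5,6,7,9}; box has {1,2,3,4,5,7,9}; main diagonal has {1,2,3,4,5,7,9} → only 8 remains.
R6C8 = 4: row 6 has {1,2,5,7,8,9}; col 8 has {1,3,6,9}; box has {1,2,5,6,9} → only 4 remains.
R6C9 = 3: row 6 has {1,2,4,5,7,8,9}; col 9 has {1,2,4,5,9}; box has {1,2,4,5,6,9} → only 3 remains.
R7C6 = 3: row 7 has {1,2,4,6,9}; col 6 has {1,2,4,5,6,7,8,9}; box has {1,2,4,5,6,9} → only 3 remains.
R9C7 = 7: row 9 has {1,2,3,4,5,9}; col 7 has {1,2,3,4,5,6,8,9}; box has {1,2,3,4,9} → only 7 remains.
R9C9 = 6: row 9 has {1,2,3,4,5,7,9}; col 9 has {1,2,3,4,5,9}; box has {1,2,3,4,7,9}; main diagonal has {1,2,3,4,5,7,8,9} → only 6 remains.
R1C8 = 2: row 1 has {1,3,5,6,7,8,9}; col 8 has {1,3,4,6,9}; box has {1,3,4,5,6,8,9} → only 2 remains.
R2C3 = 3: row 2 has {1,2,4,6,7,8,9}; col 3 has {1,2,5,6,7,8,9}; box has {1,5,6,7,8,9} → only 3 remains.
R2C5 = 5: row 2 has {1,2,3,4,6,7,8,9}; col 5 has {1,2,3,9}; box has {1,2,3,6,7,8,9} → only 5 remains.
R3C5 = 4: row 3 has {1,3,5,6,8,9}; col 5 has {1,2,3,5,9}; box has {1,2,3,5,6,7,8,9} → only 4 remains.
R3C8 = 7: row 3 has {1,3,4,5,6,8,9}; col 8 has {1,2,3,4,6,9}; box has {1,2,3,4,5,6,8,9} → only 7 remains.
R5C3 = 4: row 5 has {1,2,5,6,9}; col 3 has {1,2,3,5,6,7,8,9}; box has {1,2,5,6,7,8,9} → only 4 remains.
R5C8 = 8: row 5 has {1,2,4,5,6,9}; col 8 has {1,2,3,4,6,7,9}; box has {1,2,3,4,5,6,9} → only 8 remains.
R5C9 = 7: row 5 has {1,2,4,5,6,8,9}; col 9 has {1,2,3,4,5,6,9}; box has {1,2,3,4,5,6,8,9} → only 7 remains.
R6C5 = 6: row 6 has {1,2,3,4,5,7,8,9}; col 5 has {1,2,3,4,5,9}; box has {1,2,3,4,5,7,8,9} → only 6 remains.
R7C8 = 5: row 7 has {1,2,3,4,6,9}; col 8 has {1,2,3,4,6,7,8,9}; box has {1,2,3,4,6,7,9} → only 5 remains.
R7C9 = 8: row 7 has {1,2,3,4,5,6,9}; col 9 has {1,2,3,4,5,6,7,9}; box has {1,2,3,4,5,6,7,9} → only 8 remains.
R9C5 = 8: row 9 has {1,2,3,4,5,6,7,9}; col 5 has {1,2,3,4,5,6,9}; box has {1,2,3,4,5,6,9} → only 8 remains.
R1C2 = 4: row 1 has {1,2,3,5,6,7,8,9}; col 2 has {1,5,6,7,8,9}; box has {1,3,5,6,7,8,9} → only 4 remains.
R3C2 = 2: row 3 has {1,3,4,5,6,7,8,9}; col 2 has {1,4,5,6,7,8,9}; box has {1,3,4,5,6,7,8,9} → only 2 remains.
R5C2 = 3: row 5 has {1,2,4,5,6,7,8,9}; col 2 has {1,2,4,5,6,7,8,9}; box has {1,2,4,5,6,7,8,9} → only 3 remains.

634521987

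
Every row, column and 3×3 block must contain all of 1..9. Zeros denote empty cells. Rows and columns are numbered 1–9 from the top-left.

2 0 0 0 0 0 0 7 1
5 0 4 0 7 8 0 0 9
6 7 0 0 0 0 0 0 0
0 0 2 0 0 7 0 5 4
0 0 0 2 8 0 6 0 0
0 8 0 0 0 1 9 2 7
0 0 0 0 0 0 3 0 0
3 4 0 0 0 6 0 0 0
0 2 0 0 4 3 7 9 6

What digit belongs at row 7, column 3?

row 2, column 7 = 2 (sole candidate).
row 5, column 9 = 3 (sole candidate).
row 6, column 1 = 4 (sole candidate).
row 5, column 8 = 1 (sole candidate).
row 8, column 8 = 8 (sole candidate).
row 4, column 7 = 8 (sole candidate).
row 7, column 8 = 4 (sole candidate).
row 3, column 8 = 3 (sole candidate).
row 2, column 8 = 6 (sole candidate).
row 1, column 3 = 8 (hidden single in row 1).
row 3, column 9 = 8 (hidden single in row 3).
row 5, column 6 = 4 (hidden single in row 5).
row 6, column 3 = 3 (hidden single in column 3).
row 7, column 3 = 6: in column 3, 6 can only go here (every other open cell in that column sees a 6).

6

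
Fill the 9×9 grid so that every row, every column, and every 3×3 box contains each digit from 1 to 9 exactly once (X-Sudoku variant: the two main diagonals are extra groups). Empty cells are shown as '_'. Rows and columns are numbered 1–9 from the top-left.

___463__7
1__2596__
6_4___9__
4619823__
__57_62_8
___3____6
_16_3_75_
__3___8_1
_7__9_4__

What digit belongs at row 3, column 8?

2

row 4, column 8 = 7 (sole candidate).
row 4, column 9 = 5 (sole candidate).
row 5, column 5 = 1 (sole candidate).
row 6, column 5 = 4 (sole candidate).
row 6, column 6 = 5 (sole candidate).
row 6, column 7 = 1 (sole candidate).
row 6, column 8 = 9 (sole candidate).
row 7, column 4 = 8 (sole candidate).
row 7, column 6 = 4 (sole candidate).
row 8, column 6 = 7 (sole candidate).
row 9, column 6 = 1 (sole candidate).
row 1, column 7 = 5 (sole candidate).
row 3, column 4 = 1 (sole candidate).
row 3, column 5 = 7 (sole candidate).
row 3, column 6 = 8 (sole candidate).
row 5, column 8 = 4 (sole candidate).
row 8, column 5 = 2 (sole candidate).
row 8, column 8 = 6 (sole candidate).
row 2, column 8 = 8 (sole candidate).
row 8, column 4 = 5 (sole candidate).
row 9, column 1 = 5 (sole candidate).
row 9, column 4 = 6 (sole candidate).
row 2, column 2 = 3 (sole candidate).
row 2, column 3 = 7 (sole candidate).
row 2, column 9 = 4 (sole candidate).
row 5, column 2 = 9 (sole candidate).
row 8, column 1 = 9 (sole candidate).
row 8, column 2 = 4 (sole candidate).
row 9, column 9 = 2 (sole candidate).
row 1, column 1 = 8 (sole candidate).
row 1, column 2 = 2 (sole candidate).
row 1, column 3 = 9 (sole candidate).
row 1, column 8 = 1 (sole candidate).
row 3, column 2 = 5 (sole candidate).
row 3, column 9 = 3 (sole candidate).
row 5, column 1 = 3 (sole candidate).
row 6, column 2 = 8 (sole candidate).
row 6, column 3 = 2 (sole candidate).
row 7, column 1 = 2 (sole candidate).
row 7, column 9 = 9 (sole candidate).
row 9, column 3 = 8 (sole candidate).
row 9, column 8 = 3 (sole candidate).
row 3, column 8 = 2: row 3 has {1,3,4,5,6,7,8,9}; col 8 has {1,3,4,5,6,7,8,9}; box has {1,3,4,5,6,7,8,9} → only 2 remains.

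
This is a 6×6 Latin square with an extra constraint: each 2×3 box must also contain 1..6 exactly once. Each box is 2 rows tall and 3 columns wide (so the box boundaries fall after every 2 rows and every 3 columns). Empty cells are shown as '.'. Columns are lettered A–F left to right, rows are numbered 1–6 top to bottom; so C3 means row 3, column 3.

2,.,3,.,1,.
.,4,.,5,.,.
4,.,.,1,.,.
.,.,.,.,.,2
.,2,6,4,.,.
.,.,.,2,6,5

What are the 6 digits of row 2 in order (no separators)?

D1 = 6: row 1 has {1,2,3}; col 4 has {1,2,4,5}; box has {1,5} → only 6 remains.
F1 = 4: row 1 has {1,2,3,6}; col 6 has {2,5}; box has {1,5,6} → only 4 remains.
C2 = 1: row 2 has {4,5}; col 3 has {3,6}; box has {2,3,4} → only 1 remains.
F2 = 3: row 2 has {1,4,5}; col 6 has {2,4,5}; box has {1,4,5,6} → only 3 remains.
F3 = 6: row 3 has {1,4}; col 6 has {2,3,4,5}; box has {1,2} → only 6 remains.
C4 = 5: row 4 has {2}; col 3 has {1,3,6}; box has {4} → only 5 remains.
D4 = 3: row 4 has {2,5}; col 4 has {1,2,4,5,6}; box has {1,2,6} → only 3 remains.
E4 = 4: row 4 has {2,3,5}; col 5 has {1,6}; box has {1,2,3,6} → only 4 remains.
E5 = 3: row 5 has {2,4,6}; col 5 has {1,4,6}; box has {2,4,5,6} → only 3 remains.
F5 = 1: row 5 has {2,3,4,6}; col 6 has {2,3,4,5,6}; box has {2,3,4,5,6} → only 1 remains.
C6 = 4: row 6 has {2,5,6}; col 3 has {1,3,5,6}; box has {2,6} → only 4 remains.
B1 = 5: row 1 has {1,2,3,4,6}; col 2 has {2,4}; box has {1,2,3,4} → only 5 remains.
A2 = 6: row 2 has {1,3,4,5}; col 1 has {2,4}; box has {1,2,3,4,5} → only 6 remains.
E2 = 2: row 2 has {1,3,4,5,6}; col 5 has {1,3,4,6}; box has {1,3,4,5,6} → only 2 remains.

641523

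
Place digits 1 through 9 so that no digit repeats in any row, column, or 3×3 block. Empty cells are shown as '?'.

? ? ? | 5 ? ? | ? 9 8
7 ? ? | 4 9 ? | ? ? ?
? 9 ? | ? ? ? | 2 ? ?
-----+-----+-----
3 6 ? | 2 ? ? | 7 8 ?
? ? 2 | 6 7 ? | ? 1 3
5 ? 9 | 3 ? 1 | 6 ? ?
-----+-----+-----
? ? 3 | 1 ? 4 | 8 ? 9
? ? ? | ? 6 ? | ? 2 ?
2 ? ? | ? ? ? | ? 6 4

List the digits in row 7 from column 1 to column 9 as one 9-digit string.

653124879

R4C9 = 5 (sole candidate).
R6C8 = 4 (sole candidate).
R6C9 = 2 (sole candidate).
R7C1 = 6: row 7 has {1,3,4,8,9}; col 1 has {2,3,5,7}; box has {2,3} → only 6 remains.
R4C5 = 4 (sole candidate).
R4C6 = 9 (sole candidate).
R5C7 = 9 (sole candidate).
R6C5 = 8 (sole candidate).
R4C3 = 1 (sole candidate).
R5C6 = 5 (sole candidate).
R6C2 = 7 (sole candidate).
R7C2 = 5: row 7 has {1,3,4,6,8,9}; col 2 has {6,7,9}; box has {2,3,6} → only 5 remains.
R7C5 = 2: row 7 has {1,3,4,5,6,8,9}; col 5 has {4,6,7,8,9}; box has {1,4,6} → only 2 remains.
R7C8 = 7: row 7 has {1,2,3,4,5,6,8,9}; col 8 has {1,2,4,6,8,9}; box has {2,4,6,8,9} → only 7 remains.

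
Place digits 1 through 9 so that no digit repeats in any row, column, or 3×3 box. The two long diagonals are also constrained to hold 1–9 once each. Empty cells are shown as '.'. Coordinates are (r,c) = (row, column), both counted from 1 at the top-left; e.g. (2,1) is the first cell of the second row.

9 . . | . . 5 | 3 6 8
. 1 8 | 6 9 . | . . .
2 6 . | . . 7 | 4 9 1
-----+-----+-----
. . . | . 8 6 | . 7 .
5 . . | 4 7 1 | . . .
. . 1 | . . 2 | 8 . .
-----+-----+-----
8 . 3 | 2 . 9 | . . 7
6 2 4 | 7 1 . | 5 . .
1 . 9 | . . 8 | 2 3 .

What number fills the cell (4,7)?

1

(1,3) = 7: row 1 has {3,5,6,8,9}; col 3 has {1,3,4,8,9}; box has {1,2,6,8,9} → only 7 remains.
(1,4) = 1: row 1 has {3,5,6,7,8,9}; col 4 has {2,4,6,7}; box has {5,6,7,9} → only 1 remains.
(2,7) = 7: row 2 has {1,6,8,9}; col 7 has {2,3,4,5,8}; box has {1,3,4,6,8,9} → only 7 remains.
(2,8) = 5: row 2 has {1,6,7,8,9}; col 8 has {3,6,7,9}; box has {1,3,4,6,7,8,9}; anti-diagonal has {1,2,3,4,6,7,8} → only 5 remains.
(2,9) = 2: row 2 has {1,5,6,7,8,9}; col 9 has {1,7,8}; box has {1,3,4,5,6,7,8,9} → only 2 remains.
(3,3) = 5: row 3 has {1,2,4,6,7,9}; col 3 has {1,3,4,7,8,9}; box has {1,2,6,7,8,9}; main diagonal has {1,2,7,9} → only 5 remains.
(3,5) = 3: row 3 has {1,2,4,5,6,7,9}; col 5 has {1,7,8,9}; box has {1,5,6,7,9} → only 3 remains.
(4,3) = 2: row 4 has {6,7,8}; col 3 has {1,3,4,5,7,8,9}; box has {1,5} → only 2 remains.
(4,4) = 3: row 4 has {2,6,7,8}; col 4 has {1,2,4,6,7}; box has {1,2,4,6,7,8}; main diagonal has {1,2,5,7,9} → only 3 remains.
(5,3) = 6: row 5 has {1,4,5,7}; col 3 has {1,2,3,4,5,7,8,9}; box has {1,2,5} → only 6 remains.
(5,7) = 9: row 5 has {1,4,5,6,7}; col 7 has {2,3,4,5,7,8}; box has {7,8} → only 9 remains.
(5,8) = 2: row 5 has {1,4,5,6,7,9}; col 8 has {3,5,6,7,9}; box has {7,8,9} → only 2 remains.
(5,9) = 3: row 5 has {1,2,4,5,6,7,9}; col 9 has {1,2,7,8}; box has {2,7,8,9} → only 3 remains.
(6,4) = 9: row 6 has {1,2,8}; col 4 has {1,2,3,4,6,7}; box has {1,2,3,4,6,7,8}; anti-diagonal has {1,2,3,4,5,6,7,8} → only 9 remains.
(6,5) = 5: row 6 has {1,2,8,9}; col 5 has {1,3,7,8,9}; box has {1,2,3,4,6,7,8,9} → only 5 remains.
(6,8) = 4: row 6 has {1,2,5,8,9}; col 8 has {2,3,5,6,7,9}; box has {2,3,7,8,9} → only 4 remains.
(6,9) = 6: row 6 has {1,2,4,5,8,9}; col 9 has {1,2,3,7,8}; box has {2,3,4,7,8,9} → only 6 remains.
(7,2) = 5: row 7 has {2,3,7,8,9}; col 2 has {1,2,6}; box has {1,2,3,4,6,8,9} → only 5 remains.
(7,7) = 6: row 7 has {2,3,5,7,8,9}; col 7 has {2,3,4,5,7,8,9}; box has {2,3,5,7}; main diagonal has {1,2,3,5,7,9} → only 6 remains.
(7,8) = 1: row 7 has {2,3,5,6,7,8,9}; col 8 has {2,3,4,5,6,7,9}; box has {2,3,5,6,7} → only 1 remains.
(8,6) = 3: row 8 has {1,2,4,5,6,7}; col 6 has {1,2,5,6,7,8,9}; box has {1,2,7,8,9} → only 3 remains.
(8,8) = 8: row 8 has {1,2,3,4,5,6,7}; col 8 has {1,2,3,4,5,6,7,9}; box has {1,2,3,5,6,7}; main diagonal has {1,2,3,5,6,7,9} → only 8 remains.
(8,9) = 9: row 8 has {1,2,3,4,5,6,7,8}; col 9 has {1,2,3,6,7,8}; box has {1,2,3,5,6,7,8} → only 9 remains.
(9,2) = 7: row 9 has {1,2,3,8,9}; col 2 has {1,2,5,6}; box has {1,2,3,4,5,6,8,9} → only 7 remains.
(9,4) = 5: row 9 has {1,2,3,7,8,9}; col 4 has {1,2,3,4,6,7,9}; box has {1,2,3,7,8,9} → only 5 remains.
(9,9) = 4: row 9 has {1,2,3,5,7,8,9}; col 9 has {1,2,3,6,7,8,9}; box has {1,2,3,5,6,7,8,9}; main diagonal has {1,2,3,5,6,7,8,9} → only 4 remains.
(1,2) = 4: row 1 has {1,3,5,6,7,8,9}; col 2 has {1,2,5,6,7}; box has {1,2,5,6,7,8,9} → only 4 remains.
(1,5) = 2: row 1 has {1,3,4,5,6,7,8,9}; col 5 has {1,3,5,7,8,9}; box has {1,3,5,6,7,9} → only 2 remains.
(2,1) = 3: row 2 has {1,2,5,6,7,8,9}; col 1 has {1,2,5,6,8,9}; box has {1,2,4,5,6,7,8,9} → only 3 remains.
(2,6) = 4: row 2 has {1,2,3,5,6,7,8,9}; col 6 has {1,2,3,5,6,7,8,9}; box has {1,2,3,5,6,7,9} → only 4 remains.
(3,4) = 8: row 3 has {1,2,3,4,5,6,7,9}; col 4 has {1,2,3,4,5,6,7,9}; box has {1,2,3,4,5,6,7,9} → only 8 remains.
(4,1) = 4: row 4 has {2,3,6,7,8}; col 1 has {1,2,3,5,6,8,9}; box has {1,2,5,6} → only 4 remains.
(4,2) = 9: row 4 has {2,3,4,6,7,8}; col 2 has {1,2,4,5,6,7}; box has {1,2,4,5,6} → only 9 remains.
(4,7) = 1: row 4 has {2,3,4,6,7,8,9}; col 7 has {2,3,4,5,6,7,8,9}; box has {2,3,4,6,7,8,9} → only 1 remains.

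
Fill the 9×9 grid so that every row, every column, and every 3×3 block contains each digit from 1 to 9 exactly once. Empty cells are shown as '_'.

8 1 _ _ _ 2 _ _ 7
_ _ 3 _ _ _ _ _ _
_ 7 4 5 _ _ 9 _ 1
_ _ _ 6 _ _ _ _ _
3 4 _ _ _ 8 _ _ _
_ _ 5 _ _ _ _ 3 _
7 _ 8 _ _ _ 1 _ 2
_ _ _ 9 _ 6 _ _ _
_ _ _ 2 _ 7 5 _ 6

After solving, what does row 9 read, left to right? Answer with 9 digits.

931287546

R3C6 = 3 (sole candidate).
R1C4 = 4 (sole candidate).
R7C4 = 3 (sole candidate).
R1C7 = 3 (hidden single in row 1).
R1C8 = 5 (hidden single in row 1).
R4C5 = 3 (hidden single in row 4).
R7C2 = 6 (hidden single in row 7).
R7C8 = 9 (hidden single in row 7).
R9C2 = 3: in row 9, 3 can only go here (every other open cell in that row sees a 3).
R8C9 = 3 (hidden single in row 8).
R2C4 = 8 (hidden single in column 4).
R2C9 = 4 (sole candidate).
R3C5 = 6 (sole candidate).
R1C5 = 9 (sole candidate).
R2C6 = 1 (sole candidate).
R3C1 = 2 (sole candidate).
R3C8 = 8 (sole candidate).
R9C8 = 4: row 9 has {2,3,5,6,7}; col 8 has {3,5,8,9}; box has {1,2,3,5,6,9} → only 4 remains.
R1C3 = 6 (sole candidate).
R2C5 = 7 (sole candidate).
R8C8 = 7 (sole candidate).
R8C7 = 8 (sole candidate).
R9C5 = 8: in row 9, 8 can only go here (every other open cell in that row sees an 8).
R8C1 = 4 (hidden single in column 1).
R6C1 = 6 (hidden single in column 1).
R2C1 = 5 (hidden single in column 1).
R2C2 = 9 (sole candidate).
R8C2 = 5 (hidden single in column 2).
R8C5 = 1 (sole candidate).
R8C3 = 2 (sole candidate).
R6C4 = 1 (hidden single in row 6).
R5C4 = 7 (sole candidate).
R6C7 = 7 (hidden single in row 6).
R4C3 = 7 (hidden single in row 4).
R4C7 = 4 (hidden single in column 7).
Singles propagation stalls; R9C1 is still open with candidates {1,9}.
  Try R9C1 = 1: this forces R4C1=9, R4C6=5, R4C9=8, R5C3=1, R5C5=2, R5C7=6; then R5C8 has no candidate left — contradiction.
So R9C1 = 9.
R4C1 = 1 (sole candidate).
R4C8 = 2 (sole candidate).
R5C3 = 9 (sole candidate).
R5C7 = 6 (sole candidate).
R5C8 = 1 (sole candidate).
R5C9 = 5 (sole candidate).
R9C3 = 1: row 9 has {2,3,4,5,6,7,8,9}; col 3 has {2,3,4,5,6,7,8,9}; box has {2,3,4,5,6,7,8,9} → only 1 remains.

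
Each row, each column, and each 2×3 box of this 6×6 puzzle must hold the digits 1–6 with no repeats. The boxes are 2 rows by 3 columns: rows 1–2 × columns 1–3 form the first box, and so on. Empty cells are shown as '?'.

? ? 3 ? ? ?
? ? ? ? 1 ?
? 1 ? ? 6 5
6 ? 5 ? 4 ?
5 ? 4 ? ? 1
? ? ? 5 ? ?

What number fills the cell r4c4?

1

r3c3 = 2 (sole candidate).
r3c4 = 3 (sole candidate).
r4c2 = 3 (sole candidate).
r4c6 = 2 (sole candidate).
r2c3 = 6 (sole candidate).
r3c1 = 4 (sole candidate).
r4c4 = 1: row 4 has {2,3,4,5,6}; col 4 has {3,5}; box has {2,3,4,5,6} → only 1 remains.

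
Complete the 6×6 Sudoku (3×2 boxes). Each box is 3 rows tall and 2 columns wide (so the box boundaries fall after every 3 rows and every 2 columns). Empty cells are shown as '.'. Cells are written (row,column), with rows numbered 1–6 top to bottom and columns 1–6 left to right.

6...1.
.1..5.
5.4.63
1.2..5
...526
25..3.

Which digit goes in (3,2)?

(3,2) = 2: row 3 has {3,4,5,6}; col 2 has {1,5}; box has {1,5,6} → only 2 remains.

2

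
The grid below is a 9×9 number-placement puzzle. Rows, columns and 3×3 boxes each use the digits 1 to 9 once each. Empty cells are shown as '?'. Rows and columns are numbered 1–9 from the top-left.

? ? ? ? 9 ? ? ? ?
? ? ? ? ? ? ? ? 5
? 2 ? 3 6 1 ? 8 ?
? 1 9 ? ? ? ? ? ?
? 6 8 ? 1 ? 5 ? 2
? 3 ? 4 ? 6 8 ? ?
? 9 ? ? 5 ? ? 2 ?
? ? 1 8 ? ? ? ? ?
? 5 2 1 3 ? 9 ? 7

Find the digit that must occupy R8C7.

3

R9C6 = 4: row 9 has {1,2,3,5,7,9}; col 6 has {1,6}; box has {1,3,5,8} → only 4 remains.
R9C8 = 6: row 9 has {1,2,3,4,5,7,9}; col 8 has {2,8}; box has {2,7,9} → only 6 remains.
R7C6 = 7: row 7 has {2,5,9}; col 6 has {1,4,6}; box has {1,3,4,5,8} → only 7 remains.
R8C5 = 2: row 8 has {1,8}; col 5 has {1,3,5,6,9}; box has {1,3,4,5,7,8} → only 2 remains.
R8C6 = 9: row 8 has {1,2,8}; col 6 has {1,4,6,7}; box has {1,2,3,4,5,7,8} → only 9 remains.
R9C1 = 8: row 9 has {1,2,3,4,5,6,7,9}; col 1 has {}; box has {1,2,5,9} → only 8 remains.
R5C6 = 3: row 5 has {1,2,5,6,8}; col 6 has {1,4,6,7,9}; box has {1,4,6} → only 3 remains.
R6C5 = 7: row 6 has {3,4,6,8}; col 5 has {1,2,3,5,6,9}; box has {1,3,4,6} → only 7 remains.
R7C4 = 6: row 7 has {2,5,7,9}; col 4 has {1,3,4,8}; box has {1,2,3,4,5,7,8,9} → only 6 remains.
R4C5 = 8: row 4 has {1,9}; col 5 has {1,2,3,5,6,7,9}; box has {1,3,4,6,7} → only 8 remains.
R5C4 = 9: row 5 has {1,2,3,5,6,8}; col 4 has {1,3,4,6,8}; box has {1,3,4,6,7,8} → only 9 remains.
R6C3 = 5: row 6 has {3,4,6,7,8}; col 3 has {1,2,8,9}; box has {1,3,6,8,9} → only 5 remains.
R2C5 = 4: row 2 has {5}; col 5 has {1,2,3,5,6,7,8,9}; box has {1,3,6,9} → only 4 remains.
R6C1 = 2: row 6 has {3,4,5,6,7,8}; col 1 has {8}; box has {1,3,5,6,8,9} → only 2 remains.
R3C1 = 5: in row 3, 5 can only go here (every other open cell in that row sees a 5).
R3C9 = 9: in row 3, 9 can only go here (every other open cell in that row sees a 9).
R6C9 = 1: row 6 has {2,3,4,5,6,7,8}; col 9 has {2,5,7,9}; box has {2,5,8} → only 1 remains.
R6C8 = 9: row 6 has {1,2,3,4,5,6,7,8}; col 8 has {2,6,8}; box has {1,2,5,8} → only 9 remains.
R2C1 = 9: in row 2, 9 can only go here (every other open cell in that row sees a 9).
R7C9 = 8: in row 7, 8 can only go here (every other open cell in that row sees an 8).
R7C7 = 1: in row 7, 1 can only go here (every other open cell in that row sees a 1).
R2C8 = 1: in row 2, 1 can only go here (every other open cell in that row sees a 1).
R1C1 = 1: in row 1, 1 can only go here (every other open cell in that row sees a 1).
R8C8 = 5: in row 8, 5 can only go here (every other open cell in that row sees a 5).
R8C1 = 6: in row 8, 6 can only go here (every other open cell in that row sees a 6).
R8C2 = 7: in row 8, 7 can only go here (every other open cell in that row sees a 7).
R2C2 = 8: row 2 has {1,4,5,9}; col 2 has {1,2,3,5,6,7,9}; box has {1,2,5,9} → only 8 remains.
R2C6 = 2: row 2 has {1,4,5,8,9}; col 6 has {1,3,4,6,7,9}; box has {1,3,4,6,9} → only 2 remains.
R4C6 = 5: row 4 has {1,8,9}; col 6 has {1,2,3,4,6,7,9}; box has {1,3,4,6,7,8,9} → only 5 remains.
R1C2 = 4: row 1 has {1,9}; col 2 has {1,2,3,5,6,7,8,9}; box has {1,2,5,8,9} → only 4 remains.
R1C6 = 8: row 1 has {1,4,9}; col 6 has {1,2,3,4,5,6,7,9}; box has {1,2,3,4,6,9} → only 8 remains.
R2C4 = 7: row 2 has {1,2,4,5,8,9}; col 4 has {1,3,4,6,8,9}; box has {1,2,3,4,6,8,9} → only 7 remains.
R3C3 = 7: row 3 has {1,2,3,5,6,8,9}; col 3 has {1,2,5,8,9}; box has {1,2,4,5,8,9} → only 7 remains.
R3C7 = 4: row 3 has {1,2,3,5,6,7,8,9}; col 7 has {1,5,8,9}; box has {1,5,8,9} → only 4 remains.
R4C4 = 2: row 4 has {1,5,8,9}; col 4 has {1,3,4,6,7,8,9}; box has {1,3,4,5,6,7,8,9} → only 2 remains.
R8C7 = 3: row 8 has {1,2,5,6,7,8,9}; col 7 has {1,4,5,8,9}; box has {1,2,5,6,7,8,9} → only 3 remains.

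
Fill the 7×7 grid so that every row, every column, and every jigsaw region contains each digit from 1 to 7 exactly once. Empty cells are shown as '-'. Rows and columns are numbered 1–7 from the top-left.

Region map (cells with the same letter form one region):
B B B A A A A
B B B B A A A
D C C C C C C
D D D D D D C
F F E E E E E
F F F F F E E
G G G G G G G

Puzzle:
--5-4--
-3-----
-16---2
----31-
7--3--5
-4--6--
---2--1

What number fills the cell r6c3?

1

r5c2 = 2 (sole candidate).
r5c5 = 1 (sole candidate).
r6c7 = 7 (sole candidate).
r2c7 = 6 (sole candidate).
r4c7 = 4 (sole candidate).
r5c3 = 4 (sole candidate).
r5c6 = 6 (sole candidate).
r6c6 = 2 (sole candidate).
r1c7 = 3 (sole candidate).
r1c6 = 7 (sole candidate).
r2c6 = 5 (sole candidate).
r3c6 = 3 (sole candidate).
r7c6 = 4 (sole candidate).
r1c2 = 6 (sole candidate).
r1c4 = 1 (sole candidate).
r2c5 = 2 (sole candidate).
r6c4 = 5 (sole candidate).
r1c1 = 2 (sole candidate).
r3c4 = 7 (sole candidate).
r3c5 = 5 (sole candidate).
r4c4 = 6 (sole candidate).
r7c5 = 7 (sole candidate).
r2c4 = 4 (sole candidate).
r3c1 = 4 (sole candidate).
r4c1 = 5 (sole candidate).
r4c2 = 7 (sole candidate).
r4c3 = 2 (sole candidate).
r7c2 = 5 (sole candidate).
r7c3 = 3 (sole candidate).
r2c1 = 1 (sole candidate).
r2c3 = 7 (sole candidate).
r6c1 = 3 (sole candidate).
r6c3 = 1: row 6 has {2,3,4,5,6,7}; col 3 has {2,3,4,5,6,7}; region has {2,3,4,5,6,7} → only 1 remains.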